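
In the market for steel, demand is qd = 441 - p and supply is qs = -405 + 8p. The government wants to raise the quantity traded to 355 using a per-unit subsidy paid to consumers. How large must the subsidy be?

At q = 355, invert demand for the buyer price: pb = (441 − 355)/1 = 86; invert supply for the seller price: ps = (355 − (-405))/8 = 95.
The subsidy must fill the gap: s = ps − pb = 95 − 86 = 9.

Required subsidy s = 9 per unit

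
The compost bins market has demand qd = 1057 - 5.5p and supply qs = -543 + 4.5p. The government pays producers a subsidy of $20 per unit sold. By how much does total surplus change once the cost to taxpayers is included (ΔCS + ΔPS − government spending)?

Net change in total surplus = -$495

Pre-subsidy: 1057 - 5.5p = -543 + 4.5p gives p* = 160, q* = 177.
With the subsidy, sellers receive ps = pb + 20 for each unit, where pb is the price buyers pay.
Supply in terms of pb becomes qs = -543 + 4.5(pb + 20) = -453 + 4.5pb. Setting this equal to demand: 1057 - 5.5pb = -453 + 4.5pb, so pb = 151.
Sellers receive ps = 151 + 20 = 171; q' = 1057 − 5.5·151 = 226.5.
ΔCS = ½(177 + 226.5)(160 − 151) = 1815.75; ΔPS = ½(177 + 226.5)(171 − 160) = 2219.25.
Government spending = 20 × 226.5 = 4530.
Net change = 1815.75 + 2219.25 − 4530 = -495. The loss equals the DWL triangle ½·20·49.5.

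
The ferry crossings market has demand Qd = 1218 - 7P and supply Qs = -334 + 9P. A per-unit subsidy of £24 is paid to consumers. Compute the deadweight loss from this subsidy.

Pre-subsidy: 1218 - 7P = -334 + 9P gives P* = 97, Q* = 539.
With the rebate, buyers effectively pay Pb = Ps − 24, where Ps is the price sellers receive.
Demand in terms of Ps becomes Qd = 1218 − 7(Ps − 24) = 1386 - 7Ps. Setting this equal to supply: 1386 - 7Ps = -334 + 9Ps, so Ps = 107.5.
Buyers pay Pb = 107.5 − 24 = 83.5; Q' = -334 + 9·107.5 = 633.5.
The subsidy expands output by 633.5 − 539 = 94.5 past the efficient level; on those units the gap between marginal cost and willingness to pay runs from 0 up to 24.
DWL = ½ × 24 × 94.5 = 1134.

Deadweight loss = £1134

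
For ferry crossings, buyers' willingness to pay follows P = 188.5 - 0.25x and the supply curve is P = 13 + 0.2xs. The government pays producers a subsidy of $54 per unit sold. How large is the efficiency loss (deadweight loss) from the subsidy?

Deadweight loss = $3240

Pre-subsidy: 188.5 - 0.25x = 13 + 0.2x gives x* = 390 and P* = 91.
With the subsidy, sellers receive Ps = Pb + 54 for each unit, where Pb is the price buyers pay.
On the curves, Pb = 188.5 - 0.25x and Ps = 13 + 0.2x; the wedge Ps − Pb = 54 gives 13 + 0.2x − (188.5 - 0.25x) = 54, so x' = 510.
Then Pb = 188.5 − 0.25·510 = 61 and Ps = 13 + 0.2·510 = 115.
The subsidy expands output by 510 − 390 = 120 past the efficient level; on those units the gap between marginal cost and willingness to pay runs from 0 up to 54.
DWL = ½ × 54 × 120 = 3240.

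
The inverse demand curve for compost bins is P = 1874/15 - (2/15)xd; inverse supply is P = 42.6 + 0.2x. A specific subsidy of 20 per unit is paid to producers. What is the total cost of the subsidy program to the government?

Government cost = 6140

Pre-subsidy: 1874/15 - (2/15)x = 42.6 + 0.2x gives x* = 247 and P* = 92.
With the subsidy, sellers receive Ps = Pb + 20 for each unit, where Pb is the price buyers pay.
On the curves, Pb = 1874/15 - (2/15)x and Ps = 42.6 + 0.2x; the wedge Ps − Pb = 20 gives 42.6 + 0.2x − (1874/15 - (2/15)x) = 20, so x' = 307.
Then Pb = 1874/15 − (2/15)·307 = 84 and Ps = 42.6 + 0.2·307 = 104.
Government outlay = subsidy × quantity = 20 × 307 = 6140.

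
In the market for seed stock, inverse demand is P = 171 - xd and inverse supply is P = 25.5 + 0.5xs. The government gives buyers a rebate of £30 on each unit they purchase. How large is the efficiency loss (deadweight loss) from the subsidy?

Deadweight loss = £300

Pre-subsidy: 171 - x = 25.5 + 0.5x gives x* = 97 and P* = 74.
With the rebate, buyers effectively pay Pb = Ps − 30, where Ps is the price sellers receive.
On the curves, Pb = 171 - x and Ps = 25.5 + 0.5x; the wedge Ps − Pb = 30 gives 25.5 + 0.5x − (171 - x) = 30, so x' = 117.
Then Pb = 171 − 1·117 = 54 and Ps = 25.5 + 0.5·117 = 84.
The subsidy expands output by 117 − 97 = 20 past the efficient level; on those units the gap between marginal cost and willingness to pay runs from 0 up to 30.
DWL = ½ × 30 × 20 = 300.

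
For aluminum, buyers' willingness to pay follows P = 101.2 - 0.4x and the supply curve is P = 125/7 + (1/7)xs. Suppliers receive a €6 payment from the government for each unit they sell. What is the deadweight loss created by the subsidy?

Deadweight loss = 630/19

Pre-subsidy: 101.2 - 0.4x = 125/7 + (1/7)x gives x* = 2917/19 and P* = 756/19.
With the subsidy, sellers receive Ps = Pb + 6 for each unit, where Pb is the price buyers pay.
On the curves, Pb = 101.2 - 0.4x and Ps = 125/7 + (1/7)x; the wedge Ps − Pb = 6 gives 125/7 + (1/7)x − (101.2 - 0.4x) = 6, so x' = 3127/19.
Then Pb = 101.2 − 0.4·(3127/19) = 672/19 and Ps = 125/7 + (1/7)·(3127/19) = 786/19.
The subsidy expands output by 3127/19 − 2917/19 = 210/19 past the efficient level; on those units the gap between marginal cost and willingness to pay runs from 0 up to 6.
DWL = ½ × 6 × 210/19 = 630/19.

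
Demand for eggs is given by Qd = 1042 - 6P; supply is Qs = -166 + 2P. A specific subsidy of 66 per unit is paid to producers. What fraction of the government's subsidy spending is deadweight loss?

DWL / government spending = 99/470

Pre-subsidy: 1042 - 6P = -166 + 2P gives P* = 151, Q* = 136.
With the subsidy, sellers receive Ps = Pb + 66 for each unit, where Pb is the price buyers pay.
Supply in terms of Pb becomes Qs = -166 + 2(Pb + 66) = -34 + 2Pb. Setting this equal to demand: 1042 - 6Pb = -34 + 2Pb, so Pb = 134.5.
Sellers receive Ps = 134.5 + 66 = 200.5; Q' = 1042 − 6·134.5 = 235.
ΔCS = ½(136 + 235)(151 − 134.5) = 3060.75; ΔPS = ½(136 + 235)(200.5 − 151) = 9182.25.
Government spending = 66 × 235 = 15510.
DWL = ½ × 66 × (235 − 136) = 3267; fraction = 3267 / 15510 = 99/470.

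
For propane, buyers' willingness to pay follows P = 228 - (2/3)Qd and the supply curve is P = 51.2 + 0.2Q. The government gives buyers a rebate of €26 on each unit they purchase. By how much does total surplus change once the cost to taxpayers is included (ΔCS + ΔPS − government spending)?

Net change in total surplus = -€390

Pre-subsidy: 228 - (2/3)Q = 51.2 + 0.2Q gives Q* = 204 and P* = 92.
With the rebate, buyers effectively pay Pb = Ps − 26, where Ps is the price sellers receive.
On the curves, Pb = 228 - (2/3)Q and Ps = 51.2 + 0.2Q; the wedge Ps − Pb = 26 gives 51.2 + 0.2Q − (228 - (2/3)Q) = 26, so Q' = 234.
Then Pb = 228 − (2/3)·234 = 72 and Ps = 51.2 + 0.2·234 = 98.
ΔCS = ½(204 + 234)(92 − 72) = 4380; ΔPS = ½(204 + 234)(98 − 92) = 1314.
Government spending = 26 × 234 = 6084.
Net change = 4380 + 1314 − 6084 = -390. The loss equals the DWL triangle ½·26·30.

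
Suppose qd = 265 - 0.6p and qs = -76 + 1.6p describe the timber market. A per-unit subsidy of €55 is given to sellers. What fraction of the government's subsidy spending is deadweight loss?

Pre-subsidy: 265 - 0.6p = -76 + 1.6p gives p* = 155, q* = 172.
With the subsidy, sellers receive ps = pb + 55 for each unit, where pb is the price buyers pay.
Supply in terms of pb becomes qs = -76 + 1.6(pb + 55) = 12 + 1.6pb. Setting this equal to demand: 265 - 0.6pb = 12 + 1.6pb, so pb = 115.
Sellers receive ps = 115 + 55 = 170; q' = 265 − 0.6·115 = 196.
ΔCS = ½(172 + 196)(155 − 115) = 7360; ΔPS = ½(172 + 196)(170 − 155) = 2760.
Government spending = 55 × 196 = 10780.
DWL = ½ × 55 × (196 − 172) = 660; fraction = 660 / 10780 = 3/49.

DWL / government spending = 3/49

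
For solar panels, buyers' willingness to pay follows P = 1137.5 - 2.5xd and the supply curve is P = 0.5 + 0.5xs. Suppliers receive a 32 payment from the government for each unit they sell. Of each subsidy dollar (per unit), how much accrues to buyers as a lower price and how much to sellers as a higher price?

Pre-subsidy: 1137.5 - 2.5x = 0.5 + 0.5x gives x* = 379 and P* = 190.
With the subsidy, sellers receive Ps = Pb + 32 for each unit, where Pb is the price buyers pay.
On the curves, Pb = 1137.5 - 2.5x and Ps = 0.5 + 0.5x; the wedge Ps − Pb = 32 gives 0.5 + 0.5x − (1137.5 - 2.5x) = 32, so x' = 1169/3.
Then Pb = 1137.5 − 2.5·(1169/3) = 490/3 and Ps = 0.5 + 0.5·(1169/3) = 586/3.
Buyers' price falls by P* − Pb = 190 − 490/3 = 80/3; sellers' price rises by Ps − P* = 586/3 − 190 = 16/3.

Buyers gain 80/3 per unit; sellers gain 16/3 per unit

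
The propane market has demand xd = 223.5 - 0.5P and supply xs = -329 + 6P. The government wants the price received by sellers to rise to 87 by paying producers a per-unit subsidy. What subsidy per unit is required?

Required subsidy s = 26 per unit

At a seller price of 87, quantity supplied is -329 + 6·87 = 193.
Buyers absorb 193 only when they pay Pb with 223.5 − 0.5·Pb = 193, i.e. Pb = 61.
s = Ps − Pb = 87 − 61 = 26.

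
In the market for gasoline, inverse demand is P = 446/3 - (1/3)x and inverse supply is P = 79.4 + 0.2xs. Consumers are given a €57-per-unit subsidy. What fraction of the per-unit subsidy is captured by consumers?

Pre-subsidy: 446/3 - (1/3)x = 79.4 + 0.2x gives x* = 129.875 and P* = 105.375.
With the rebate, buyers effectively pay Pb = Ps − 57, where Ps is the price sellers receive.
On the curves, Pb = 446/3 - (1/3)x and Ps = 79.4 + 0.2x; the wedge Ps − Pb = 57 gives 79.4 + 0.2x − (446/3 - (1/3)x) = 57, so x' = 236.75.
Then Pb = 446/3 − (1/3)·236.75 = 69.75 and Ps = 79.4 + 0.2·236.75 = 126.75.
Buyers' price falls by P* − Pb = 105.375 − 69.75 = 35.625; sellers' price rises by Ps − P* = 126.75 − 105.375 = 21.375.
So consumers capture 35.625/57 = 0.625 of each unit of subsidy.

Consumer share = 0.625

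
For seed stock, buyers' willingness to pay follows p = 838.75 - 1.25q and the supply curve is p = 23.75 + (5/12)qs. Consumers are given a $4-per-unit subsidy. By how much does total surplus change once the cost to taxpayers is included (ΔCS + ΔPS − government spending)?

Net change in total surplus = -$4.8

Pre-subsidy: 838.75 - 1.25q = 23.75 + (5/12)q gives q* = 489 and p* = 227.5.
With the rebate, buyers effectively pay pb = ps − 4, where ps is the price sellers receive.
On the curves, pb = 838.75 - 1.25q and ps = 23.75 + (5/12)q; the wedge ps − pb = 4 gives 23.75 + (5/12)q − (838.75 - 1.25q) = 4, so q' = 491.4.
Then pb = 838.75 − 1.25·491.4 = 224.5 and ps = 23.75 + (5/12)·491.4 = 228.5.
ΔCS = ½(489 + 491.4)(227.5 − 224.5) = 1470.6; ΔPS = ½(489 + 491.4)(228.5 − 227.5) = 490.2.
Government spending = 4 × 491.4 = 1965.6.
Net change = 1470.6 + 490.2 − 1965.6 = -4.8. The loss equals the DWL triangle ½·4·2.4.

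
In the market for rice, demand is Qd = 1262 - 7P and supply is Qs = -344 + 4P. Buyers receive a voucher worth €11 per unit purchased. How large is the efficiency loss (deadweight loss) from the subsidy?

Deadweight loss = €154

Pre-subsidy: 1262 - 7P = -344 + 4P gives P* = 146, Q* = 240.
With the rebate, buyers effectively pay Pb = Ps − 11, where Ps is the price sellers receive.
Demand in terms of Ps becomes Qd = 1262 − 7(Ps − 11) = 1339 - 7Ps. Setting this equal to supply: 1339 - 7Ps = -344 + 4Ps, so Ps = 153.
Buyers pay Pb = 153 − 11 = 142; Q' = -344 + 4·153 = 268.
The subsidy expands output by 268 − 240 = 28 past the efficient level; on those units the gap between marginal cost and willingness to pay runs from 0 up to 11.
DWL = ½ × 11 × 28 = 154.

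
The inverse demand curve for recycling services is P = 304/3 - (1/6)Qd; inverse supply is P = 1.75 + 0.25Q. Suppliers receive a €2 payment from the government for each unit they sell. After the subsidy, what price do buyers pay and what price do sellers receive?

Pre-subsidy: 304/3 - (1/6)Q = 1.75 + 0.25Q gives Q* = 239 and P* = 61.5.
With the subsidy, sellers receive Ps = Pb + 2 for each unit, where Pb is the price buyers pay.
On the curves, Pb = 304/3 - (1/6)Q and Ps = 1.75 + 0.25Q; the wedge Ps − Pb = 2 gives 1.75 + 0.25Q − (304/3 - (1/6)Q) = 2, so Q' = 243.8.
Then Pb = 304/3 − (1/6)·243.8 = 60.7 and Ps = 1.75 + 0.25·243.8 = 62.7.

Buyers pay €60.7; sellers receive €62.7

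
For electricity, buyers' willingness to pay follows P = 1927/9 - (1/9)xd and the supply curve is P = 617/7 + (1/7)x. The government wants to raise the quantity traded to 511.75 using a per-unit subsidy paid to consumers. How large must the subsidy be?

At x = 511.75, from the demand curve buyers pay Pb = 1927/9 − (1/9)·511.75 = 157.25; from the supply curve sellers need Ps = 617/7 + (1/7)·511.75 = 161.25.
The subsidy must fill the gap: s = Ps − Pb = 161.25 − 157.25 = 4.

Required subsidy s = 4 per unit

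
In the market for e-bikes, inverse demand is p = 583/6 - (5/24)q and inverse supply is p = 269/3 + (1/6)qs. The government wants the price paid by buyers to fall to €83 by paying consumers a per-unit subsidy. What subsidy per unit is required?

Required subsidy s = €18 per unit

At a buyer price of 83, quantity demanded is 466.4 − 4.8·83 = 68.
Sellers supply 68 only when they receive ps = 269/3 + (1/6)·68 = 101.
s = ps − pb = 101 − 83 = 18.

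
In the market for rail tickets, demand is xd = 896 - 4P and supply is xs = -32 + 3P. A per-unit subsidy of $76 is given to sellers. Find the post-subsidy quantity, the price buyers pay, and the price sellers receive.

x' = 496; buyers pay $100; sellers receive $176

Pre-subsidy: 896 - 4P = -32 + 3P gives P* = 928/7, x* = 2560/7.
With the subsidy, sellers receive Ps = Pb + 76 for each unit, where Pb is the price buyers pay.
Supply in terms of Pb becomes xs = -32 + 3(Pb + 76) = 196 + 3Pb. Setting this equal to demand: 896 - 4Pb = 196 + 3Pb, so Pb = 100.
Sellers receive Ps = 100 + 76 = 176; x' = 896 − 4·100 = 496.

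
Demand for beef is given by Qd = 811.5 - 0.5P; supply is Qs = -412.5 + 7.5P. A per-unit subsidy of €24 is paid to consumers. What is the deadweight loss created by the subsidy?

Deadweight loss = €135

Pre-subsidy: 811.5 - 0.5P = -412.5 + 7.5P gives P* = 153, Q* = 735.
With the rebate, buyers effectively pay Pb = Ps − 24, where Ps is the price sellers receive.
Demand in terms of Ps becomes Qd = 811.5 − 0.5(Ps − 24) = 823.5 - 0.5Ps. Setting this equal to supply: 823.5 - 0.5Ps = -412.5 + 7.5Ps, so Ps = 154.5.
Buyers pay Pb = 154.5 − 24 = 130.5; Q' = -412.5 + 7.5·154.5 = 746.25.
The subsidy expands output by 746.25 − 735 = 11.25 past the efficient level; on those units the gap between marginal cost and willingness to pay runs from 0 up to 24.
DWL = ½ × 24 × 11.25 = 135.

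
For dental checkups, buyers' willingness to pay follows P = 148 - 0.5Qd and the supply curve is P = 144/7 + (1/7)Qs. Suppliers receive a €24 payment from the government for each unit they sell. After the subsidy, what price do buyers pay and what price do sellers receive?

Buyers pay 272/9; sellers receive 488/9

Pre-subsidy: 148 - 0.5Q = 144/7 + (1/7)Q gives Q* = 1784/9 and P* = 440/9.
With the subsidy, sellers receive Ps = Pb + 24 for each unit, where Pb is the price buyers pay.
On the curves, Pb = 148 - 0.5Q and Ps = 144/7 + (1/7)Q; the wedge Ps − Pb = 24 gives 144/7 + (1/7)Q − (148 - 0.5Q) = 24, so Q' = 2120/9.
Then Pb = 148 − 0.5·(2120/9) = 272/9 and Ps = 144/7 + (1/7)·(2120/9) = 488/9.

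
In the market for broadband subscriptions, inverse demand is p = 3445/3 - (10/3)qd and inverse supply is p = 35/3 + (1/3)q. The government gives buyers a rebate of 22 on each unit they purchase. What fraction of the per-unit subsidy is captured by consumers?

Consumer share = 10/11

Pre-subsidy: 3445/3 - (10/3)q = 35/3 + (1/3)q gives q* = 310 and p* = 115.
With the rebate, buyers effectively pay pb = ps − 22, where ps is the price sellers receive.
On the curves, pb = 3445/3 - (10/3)q and ps = 35/3 + (1/3)q; the wedge ps − pb = 22 gives 35/3 + (1/3)q − (3445/3 - (10/3)q) = 22, so q' = 316.
Then pb = 3445/3 − (10/3)·316 = 95 and ps = 35/3 + (1/3)·316 = 117.
Buyers' price falls by p* − pb = 115 − 95 = 20; sellers' price rises by ps − p* = 117 − 115 = 2.
So consumers capture 20/22 = 10/11 of each unit of subsidy.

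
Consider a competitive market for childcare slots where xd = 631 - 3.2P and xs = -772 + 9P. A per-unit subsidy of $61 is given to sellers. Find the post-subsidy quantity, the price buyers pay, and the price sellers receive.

Pre-subsidy: 631 - 3.2P = -772 + 9P gives P* = 115, x* = 263.
With the subsidy, sellers receive Ps = Pb + 61 for each unit, where Pb is the price buyers pay.
Supply in terms of Pb becomes xs = -772 + 9(Pb + 61) = -223 + 9Pb. Setting this equal to demand: 631 - 3.2Pb = -223 + 9Pb, so Pb = 70.
Sellers receive Ps = 70 + 61 = 131; x' = 631 − 3.2·70 = 407.

x' = 407; buyers pay $70; sellers receive $131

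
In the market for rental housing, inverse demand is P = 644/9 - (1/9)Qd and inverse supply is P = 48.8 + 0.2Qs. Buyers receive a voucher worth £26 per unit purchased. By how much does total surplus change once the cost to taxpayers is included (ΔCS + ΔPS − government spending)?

Pre-subsidy: 644/9 - (1/9)Q = 48.8 + 0.2Q gives Q* = 512/7 and P* = 444/7.
With the rebate, buyers effectively pay Pb = Ps − 26, where Ps is the price sellers receive.
On the curves, Pb = 644/9 - (1/9)Q and Ps = 48.8 + 0.2Q; the wedge Ps − Pb = 26 gives 48.8 + 0.2Q − (644/9 - (1/9)Q) = 26, so Q' = 1097/7.
Then Pb = 644/9 − (1/9)·(1097/7) = 379/7 and Ps = 48.8 + 0.2·(1097/7) = 561/7.
ΔCS = ½(512/7 + 1097/7)(444/7 − 379/7) = 104585/98; ΔPS = ½(512/7 + 1097/7)(561/7 − 444/7) = 188253/98.
Government spending = 26 × 1097/7 = 28522/7.
Net change = 104585/98 + 188253/98 − 28522/7 = -7605/7. The loss equals the DWL triangle ½·26·585/7.

Net change in total surplus = -7605/7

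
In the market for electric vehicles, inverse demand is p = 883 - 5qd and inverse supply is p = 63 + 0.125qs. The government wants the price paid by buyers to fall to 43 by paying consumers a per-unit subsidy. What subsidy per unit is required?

At a buyer price of 43, quantity demanded is 176.6 − 0.2·43 = 168.
Sellers supply 168 only when they receive ps = 63 + 0.125·168 = 84.
s = ps − pb = 84 − 43 = 41.

Required subsidy s = 41 per unit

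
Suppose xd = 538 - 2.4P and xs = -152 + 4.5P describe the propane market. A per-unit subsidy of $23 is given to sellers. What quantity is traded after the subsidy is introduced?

x' = 334

Pre-subsidy: 538 - 2.4P = -152 + 4.5P gives P* = 100, x* = 298.
With the subsidy, sellers receive Ps = Pb + 23 for each unit, where Pb is the price buyers pay.
Supply in terms of Pb becomes xs = -152 + 4.5(Pb + 23) = -48.5 + 4.5Pb. Setting this equal to demand: 538 - 2.4Pb = -48.5 + 4.5Pb, so Pb = 85.
Sellers receive Ps = 85 + 23 = 108; x' = 538 − 2.4·85 = 334.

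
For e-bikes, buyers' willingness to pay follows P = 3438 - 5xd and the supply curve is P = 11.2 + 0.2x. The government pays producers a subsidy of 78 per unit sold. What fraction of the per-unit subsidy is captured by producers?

Producer share = 1/26

Pre-subsidy: 3438 - 5x = 11.2 + 0.2x gives x* = 659 and P* = 143.
With the subsidy, sellers receive Ps = Pb + 78 for each unit, where Pb is the price buyers pay.
On the curves, Pb = 3438 - 5x and Ps = 11.2 + 0.2x; the wedge Ps − Pb = 78 gives 11.2 + 0.2x − (3438 - 5x) = 78, so x' = 674.
Then Pb = 3438 − 5·674 = 68 and Ps = 11.2 + 0.2·674 = 146.
Buyers' price falls by P* − Pb = 143 − 68 = 75; sellers' price rises by Ps − P* = 146 − 143 = 3.
So producers capture 3/78 = 1/26 of each unit of subsidy.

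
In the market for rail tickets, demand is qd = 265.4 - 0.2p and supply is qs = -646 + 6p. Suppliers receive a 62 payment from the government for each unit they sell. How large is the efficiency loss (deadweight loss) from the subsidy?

Deadweight loss = 372

Pre-subsidy: 265.4 - 0.2p = -646 + 6p gives p* = 147, q* = 236.
With the subsidy, sellers receive ps = pb + 62 for each unit, where pb is the price buyers pay.
Supply in terms of pb becomes qs = -646 + 6(pb + 62) = -274 + 6pb. Setting this equal to demand: 265.4 - 0.2pb = -274 + 6pb, so pb = 87.
Sellers receive ps = 87 + 62 = 149; q' = 265.4 − 0.2·87 = 248.
The subsidy expands output by 248 − 236 = 12 past the efficient level; on those units the gap between marginal cost and willingness to pay runs from 0 up to 62.
DWL = ½ × 62 × 12 = 372.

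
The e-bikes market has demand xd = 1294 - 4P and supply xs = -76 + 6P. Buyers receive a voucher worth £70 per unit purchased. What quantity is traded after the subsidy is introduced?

x' = 914

Pre-subsidy: 1294 - 4P = -76 + 6P gives P* = 137, x* = 746.
With the rebate, buyers effectively pay Pb = Ps − 70, where Ps is the price sellers receive.
Demand in terms of Ps becomes xd = 1294 − 4(Ps − 70) = 1574 - 4Ps. Setting this equal to supply: 1574 - 4Ps = -76 + 6Ps, so Ps = 165.
Buyers pay Pb = 165 − 70 = 95; x' = -76 + 6·165 = 914.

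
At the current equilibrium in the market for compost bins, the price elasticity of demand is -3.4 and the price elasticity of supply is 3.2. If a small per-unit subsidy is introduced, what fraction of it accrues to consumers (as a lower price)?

For a small subsidy around the equilibrium, the benefit split depends on the relative slopes, which at a point are proportional to the elasticities.
Buyer share = εs/(εs + |εd|) = 3.2/(3.2 + 3.4) = 16/33; seller share = |εd|/(εs + |εd|) = 17/33.

Consumer share = 16/33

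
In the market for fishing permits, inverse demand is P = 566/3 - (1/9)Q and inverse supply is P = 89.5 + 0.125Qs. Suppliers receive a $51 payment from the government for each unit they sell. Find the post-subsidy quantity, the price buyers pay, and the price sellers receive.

Pre-subsidy: 566/3 - (1/9)Q = 89.5 + 0.125Q gives Q* = 420 and P* = 142.
With the subsidy, sellers receive Ps = Pb + 51 for each unit, where Pb is the price buyers pay.
On the curves, Pb = 566/3 - (1/9)Q and Ps = 89.5 + 0.125Q; the wedge Ps − Pb = 51 gives 89.5 + 0.125Q − (566/3 - (1/9)Q) = 51, so Q' = 636.
Then Pb = 566/3 − (1/9)·636 = 118 and Ps = 89.5 + 0.125·636 = 169.

Q' = 636; buyers pay $118; sellers receive $169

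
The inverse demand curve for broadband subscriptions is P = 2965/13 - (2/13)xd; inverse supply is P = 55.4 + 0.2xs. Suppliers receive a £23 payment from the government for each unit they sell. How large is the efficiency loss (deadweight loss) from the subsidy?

Deadweight loss = £747.5

Pre-subsidy: 2965/13 - (2/13)x = 55.4 + 0.2x gives x* = 488 and P* = 153.
With the subsidy, sellers receive Ps = Pb + 23 for each unit, where Pb is the price buyers pay.
On the curves, Pb = 2965/13 - (2/13)x and Ps = 55.4 + 0.2x; the wedge Ps − Pb = 23 gives 55.4 + 0.2x − (2965/13 - (2/13)x) = 23, so x' = 553.
Then Pb = 2965/13 − (2/13)·553 = 143 and Ps = 55.4 + 0.2·553 = 166.
The subsidy expands output by 553 − 488 = 65 past the efficient level; on those units the gap between marginal cost and willingness to pay runs from 0 up to 23.
DWL = ½ × 23 × 65 = 747.5.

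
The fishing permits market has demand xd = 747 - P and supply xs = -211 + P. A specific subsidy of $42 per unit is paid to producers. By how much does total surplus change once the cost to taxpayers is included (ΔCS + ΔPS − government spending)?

Net change in total surplus = -$441

Pre-subsidy: 747 - P = -211 + P gives P* = 479, x* = 268.
With the subsidy, sellers receive Ps = Pb + 42 for each unit, where Pb is the price buyers pay.
Supply in terms of Pb becomes xs = -211 + 1(Pb + 42) = -169 + Pb. Setting this equal to demand: 747 - Pb = -169 + Pb, so Pb = 458.
Sellers receive Ps = 458 + 42 = 500; x' = 747 − 1·458 = 289.
ΔCS = ½(268 + 289)(479 − 458) = 5848.5; ΔPS = ½(268 + 289)(500 − 479) = 5848.5.
Government spending = 42 × 289 = 12138.
Net change = 5848.5 + 5848.5 − 12138 = -441. The loss equals the DWL triangle ½·42·21.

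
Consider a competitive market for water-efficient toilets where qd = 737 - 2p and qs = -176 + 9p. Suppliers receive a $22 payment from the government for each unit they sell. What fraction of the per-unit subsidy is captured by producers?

Producer share = 2/11

Pre-subsidy: 737 - 2p = -176 + 9p gives p* = 83, q* = 571.
With the subsidy, sellers receive ps = pb + 22 for each unit, where pb is the price buyers pay.
Supply in terms of pb becomes qs = -176 + 9(pb + 22) = 22 + 9pb. Setting this equal to demand: 737 - 2pb = 22 + 9pb, so pb = 65.
Sellers receive ps = 65 + 22 = 87; q' = 737 − 2·65 = 607.
Buyers' price falls by p* − pb = 83 − 65 = 18; sellers' price rises by ps − p* = 87 − 83 = 4.
So producers capture 4/22 = 2/11 of each unit of subsidy.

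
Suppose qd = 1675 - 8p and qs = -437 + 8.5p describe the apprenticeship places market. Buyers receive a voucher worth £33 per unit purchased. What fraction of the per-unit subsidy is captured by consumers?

Pre-subsidy: 1675 - 8p = -437 + 8.5p gives p* = 128, q* = 651.
With the rebate, buyers effectively pay pb = ps − 33, where ps is the price sellers receive.
Demand in terms of ps becomes qd = 1675 − 8(ps − 33) = 1939 - 8ps. Setting this equal to supply: 1939 - 8ps = -437 + 8.5ps, so ps = 144.
Buyers pay pb = 144 − 33 = 111; q' = -437 + 8.5·144 = 787.
Buyers' price falls by p* − pb = 128 − 111 = 17; sellers' price rises by ps − p* = 144 − 128 = 16.
So consumers capture 17/33 = 17/33 of each unit of subsidy.

Consumer share = 17/33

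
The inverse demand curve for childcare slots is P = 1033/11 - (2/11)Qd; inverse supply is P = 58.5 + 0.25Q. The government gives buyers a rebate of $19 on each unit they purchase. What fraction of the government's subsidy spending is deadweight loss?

DWL / government spending = 11/63

Pre-subsidy: 1033/11 - (2/11)Q = 58.5 + 0.25Q gives Q* = 82 and P* = 79.
With the rebate, buyers effectively pay Pb = Ps − 19, where Ps is the price sellers receive.
On the curves, Pb = 1033/11 - (2/11)Q and Ps = 58.5 + 0.25Q; the wedge Ps − Pb = 19 gives 58.5 + 0.25Q − (1033/11 - (2/11)Q) = 19, so Q' = 126.
Then Pb = 1033/11 − (2/11)·126 = 71 and Ps = 58.5 + 0.25·126 = 90.
ΔCS = ½(82 + 126)(79 − 71) = 832; ΔPS = ½(82 + 126)(90 − 79) = 1144.
Government spending = 19 × 126 = 2394.
DWL = ½ × 19 × (126 − 82) = 418; fraction = 418 / 2394 = 11/63.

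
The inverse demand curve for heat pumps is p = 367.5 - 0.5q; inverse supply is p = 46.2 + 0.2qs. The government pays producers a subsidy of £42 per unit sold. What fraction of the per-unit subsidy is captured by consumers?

Consumer share = 5/7

Pre-subsidy: 367.5 - 0.5q = 46.2 + 0.2q gives q* = 459 and p* = 138.
With the subsidy, sellers receive ps = pb + 42 for each unit, where pb is the price buyers pay.
On the curves, pb = 367.5 - 0.5q and ps = 46.2 + 0.2q; the wedge ps − pb = 42 gives 46.2 + 0.2q − (367.5 - 0.5q) = 42, so q' = 519.
Then pb = 367.5 − 0.5·519 = 108 and ps = 46.2 + 0.2·519 = 150.
Buyers' price falls by p* − pb = 138 − 108 = 30; sellers' price rises by ps − p* = 150 − 138 = 12.
So consumers capture 30/42 = 5/7 of each unit of subsidy.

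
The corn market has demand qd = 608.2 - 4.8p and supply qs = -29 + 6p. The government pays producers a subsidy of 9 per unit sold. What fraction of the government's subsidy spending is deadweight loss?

DWL / government spending = 12/349

Pre-subsidy: 608.2 - 4.8p = -29 + 6p gives p* = 59, q* = 325.
With the subsidy, sellers receive ps = pb + 9 for each unit, where pb is the price buyers pay.
Supply in terms of pb becomes qs = -29 + 6(pb + 9) = 25 + 6pb. Setting this equal to demand: 608.2 - 4.8pb = 25 + 6pb, so pb = 54.
Sellers receive ps = 54 + 9 = 63; q' = 608.2 − 4.8·54 = 349.
ΔCS = ½(325 + 349)(59 − 54) = 1685; ΔPS = ½(325 + 349)(63 − 59) = 1348.
Government spending = 9 × 349 = 3141.
DWL = ½ × 9 × (349 − 325) = 108; fraction = 108 / 3141 = 12/349.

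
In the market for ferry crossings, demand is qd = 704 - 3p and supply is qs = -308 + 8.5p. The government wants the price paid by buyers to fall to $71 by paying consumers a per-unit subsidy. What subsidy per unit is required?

Required subsidy s = $23 per unit

At a buyer price of 71, quantity demanded is 704 − 3·71 = 491.
Sellers supply 491 only when they receive ps with -308 + 8.5·ps = 491, i.e. ps = 94.
s = ps − pb = 94 − 71 = 23.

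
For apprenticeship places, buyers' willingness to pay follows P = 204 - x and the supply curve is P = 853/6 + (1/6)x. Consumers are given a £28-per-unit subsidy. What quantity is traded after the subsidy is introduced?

x' = 77

Pre-subsidy: 204 - x = 853/6 + (1/6)x gives x* = 53 and P* = 151.
With the rebate, buyers effectively pay Pb = Ps − 28, where Ps is the price sellers receive.
On the curves, Pb = 204 - x and Ps = 853/6 + (1/6)x; the wedge Ps − Pb = 28 gives 853/6 + (1/6)x − (204 - x) = 28, so x' = 77.
Then Pb = 204 − 1·77 = 127 and Ps = 853/6 + (1/6)·77 = 155.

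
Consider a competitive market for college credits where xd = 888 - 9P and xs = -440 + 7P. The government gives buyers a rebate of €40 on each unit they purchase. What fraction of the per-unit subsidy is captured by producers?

Producer share = 0.5625

Pre-subsidy: 888 - 9P = -440 + 7P gives P* = 83, x* = 141.
With the rebate, buyers effectively pay Pb = Ps − 40, where Ps is the price sellers receive.
Demand in terms of Ps becomes xd = 888 − 9(Ps − 40) = 1248 - 9Ps. Setting this equal to supply: 1248 - 9Ps = -440 + 7Ps, so Ps = 105.5.
Buyers pay Pb = 105.5 − 40 = 65.5; x' = -440 + 7·105.5 = 298.5.
Buyers' price falls by P* − Pb = 83 − 65.5 = 17.5; sellers' price rises by Ps − P* = 105.5 − 83 = 22.5.
So producers capture 22.5/40 = 0.5625 of each unit of subsidy.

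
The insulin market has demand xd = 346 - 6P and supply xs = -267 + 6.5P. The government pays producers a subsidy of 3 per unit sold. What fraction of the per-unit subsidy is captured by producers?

Producer share = 0.48

Pre-subsidy: 346 - 6P = -267 + 6.5P gives P* = 49.04, x* = 51.76.
With the subsidy, sellers receive Ps = Pb + 3 for each unit, where Pb is the price buyers pay.
Supply in terms of Pb becomes xs = -267 + 6.5(Pb + 3) = -247.5 + 6.5Pb. Setting this equal to demand: 346 - 6Pb = -247.5 + 6.5Pb, so Pb = 47.48.
Sellers receive Ps = 47.48 + 3 = 50.48; x' = 346 − 6·47.48 = 61.12.
Buyers' price falls by P* − Pb = 49.04 − 47.48 = 1.56; sellers' price rises by Ps − P* = 50.48 − 49.04 = 1.44.
So producers capture 1.44/3 = 0.48 of each unit of subsidy.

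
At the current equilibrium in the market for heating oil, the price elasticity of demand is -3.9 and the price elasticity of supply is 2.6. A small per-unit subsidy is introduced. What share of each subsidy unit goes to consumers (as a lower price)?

For a small subsidy around the equilibrium, the benefit split depends on the relative slopes, which at a point are proportional to the elasticities.
Buyer share = εs/(εs + |εd|) = 2.6/(2.6 + 3.9) = 0.4; seller share = |εd|/(εs + |εd|) = 0.6.

Consumer share = 0.4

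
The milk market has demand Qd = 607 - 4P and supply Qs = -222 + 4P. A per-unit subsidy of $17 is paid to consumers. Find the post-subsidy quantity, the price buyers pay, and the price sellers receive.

Q' = 226.5; buyers pay $95.125; sellers receive $112.125

Pre-subsidy: 607 - 4P = -222 + 4P gives P* = 103.625, Q* = 192.5.
With the rebate, buyers effectively pay Pb = Ps − 17, where Ps is the price sellers receive.
Demand in terms of Ps becomes Qd = 607 − 4(Ps − 17) = 675 - 4Ps. Setting this equal to supply: 675 - 4Ps = -222 + 4Ps, so Ps = 112.125.
Buyers pay Pb = 112.125 − 17 = 95.125; Q' = -222 + 4·112.125 = 226.5.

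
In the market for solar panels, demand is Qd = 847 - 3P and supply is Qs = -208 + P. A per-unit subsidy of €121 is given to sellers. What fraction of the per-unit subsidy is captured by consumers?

Consumer share = 0.25

Pre-subsidy: 847 - 3P = -208 + P gives P* = 263.75, Q* = 55.75.
With the subsidy, sellers receive Ps = Pb + 121 for each unit, where Pb is the price buyers pay.
Supply in terms of Pb becomes Qs = -208 + 1(Pb + 121) = -87 + Pb. Setting this equal to demand: 847 - 3Pb = -87 + Pb, so Pb = 233.5.
Sellers receive Ps = 233.5 + 121 = 354.5; Q' = 847 − 3·233.5 = 146.5.
Buyers' price falls by P* − Pb = 263.75 − 233.5 = 30.25; sellers' price rises by Ps − P* = 354.5 − 263.75 = 90.75.
So consumers capture 30.25/121 = 0.25 of each unit of subsidy.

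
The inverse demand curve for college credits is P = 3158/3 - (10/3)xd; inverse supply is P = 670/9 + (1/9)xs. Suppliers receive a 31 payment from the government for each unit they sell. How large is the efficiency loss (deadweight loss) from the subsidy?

Pre-subsidy: 3158/3 - (10/3)x = 670/9 + (1/9)x gives x* = 284 and P* = 106.
With the subsidy, sellers receive Ps = Pb + 31 for each unit, where Pb is the price buyers pay.
On the curves, Pb = 3158/3 - (10/3)x and Ps = 670/9 + (1/9)x; the wedge Ps − Pb = 31 gives 670/9 + (1/9)x − (3158/3 - (10/3)x) = 31, so x' = 293.
Then Pb = 3158/3 − (10/3)·293 = 76 and Ps = 670/9 + (1/9)·293 = 107.
The subsidy expands output by 293 − 284 = 9 past the efficient level; on those units the gap between marginal cost and willingness to pay runs from 0 up to 31.
DWL = ½ × 31 × 9 = 139.5.

Deadweight loss = 139.5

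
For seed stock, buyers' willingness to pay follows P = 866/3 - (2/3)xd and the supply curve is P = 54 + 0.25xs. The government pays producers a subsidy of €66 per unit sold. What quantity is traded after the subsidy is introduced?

x' = 328

Pre-subsidy: 866/3 - (2/3)x = 54 + 0.25x gives x* = 256 and P* = 118.
With the subsidy, sellers receive Ps = Pb + 66 for each unit, where Pb is the price buyers pay.
On the curves, Pb = 866/3 - (2/3)x and Ps = 54 + 0.25x; the wedge Ps − Pb = 66 gives 54 + 0.25x − (866/3 - (2/3)x) = 66, so x' = 328.
Then Pb = 866/3 − (2/3)·328 = 70 and Ps = 54 + 0.25·328 = 136.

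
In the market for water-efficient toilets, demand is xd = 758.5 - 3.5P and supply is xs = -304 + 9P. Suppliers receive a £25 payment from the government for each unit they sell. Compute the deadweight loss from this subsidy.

Deadweight loss = £787.5

Pre-subsidy: 758.5 - 3.5P = -304 + 9P gives P* = 85, x* = 461.
With the subsidy, sellers receive Ps = Pb + 25 for each unit, where Pb is the price buyers pay.
Supply in terms of Pb becomes xs = -304 + 9(Pb + 25) = -79 + 9Pb. Setting this equal to demand: 758.5 - 3.5Pb = -79 + 9Pb, so Pb = 67.
Sellers receive Ps = 67 + 25 = 92; x' = 758.5 − 3.5·67 = 524.
The subsidy expands output by 524 − 461 = 63 past the efficient level; on those units the gap between marginal cost and willingness to pay runs from 0 up to 25.
DWL = ½ × 25 × 63 = 787.5.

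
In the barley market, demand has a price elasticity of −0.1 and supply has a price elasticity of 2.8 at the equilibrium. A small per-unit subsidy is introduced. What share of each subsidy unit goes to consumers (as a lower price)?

Consumer share = 28/29

For a small subsidy around the equilibrium, the benefit split depends on the relative slopes, which at a point are proportional to the elasticities.
Buyer share = εs/(εs + |εd|) = 2.8/(2.8 + 0.1) = 28/29; seller share = |εd|/(εs + |εd|) = 1/29.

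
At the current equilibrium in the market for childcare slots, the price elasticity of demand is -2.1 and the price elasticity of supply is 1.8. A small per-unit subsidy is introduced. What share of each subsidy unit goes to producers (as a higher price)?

Producer share = 7/13

For a small subsidy around the equilibrium, the benefit split depends on the relative slopes, which at a point are proportional to the elasticities.
Buyer share = εs/(εs + |εd|) = 1.8/(1.8 + 2.1) = 6/13; seller share = |εd|/(εs + |εd|) = 7/13.
So producers capture 7/13 of the subsidy.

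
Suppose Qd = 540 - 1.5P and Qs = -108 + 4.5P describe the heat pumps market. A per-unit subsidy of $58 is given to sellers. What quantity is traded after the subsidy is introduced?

Q' = 443.25

Pre-subsidy: 540 - 1.5P = -108 + 4.5P gives P* = 108, Q* = 378.
With the subsidy, sellers receive Ps = Pb + 58 for each unit, where Pb is the price buyers pay.
Supply in terms of Pb becomes Qs = -108 + 4.5(Pb + 58) = 153 + 4.5Pb. Setting this equal to demand: 540 - 1.5Pb = 153 + 4.5Pb, so Pb = 64.5.
Sellers receive Ps = 64.5 + 58 = 122.5; Q' = 540 − 1.5·64.5 = 443.25.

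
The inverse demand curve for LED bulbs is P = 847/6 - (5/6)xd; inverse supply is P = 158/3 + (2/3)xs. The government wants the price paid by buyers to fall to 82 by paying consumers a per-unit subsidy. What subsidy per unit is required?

At a buyer price of 82, quantity demanded is 169.4 − 1.2·82 = 71.
Sellers supply 71 only when they receive Ps = 158/3 + (2/3)·71 = 100.
s = Ps − Pb = 100 − 82 = 18.

Required subsidy s = 18 per unit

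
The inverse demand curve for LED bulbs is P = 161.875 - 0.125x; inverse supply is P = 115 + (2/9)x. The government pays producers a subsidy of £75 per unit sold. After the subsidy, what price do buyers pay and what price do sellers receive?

Pre-subsidy: 161.875 - 0.125x = 115 + (2/9)x gives x* = 135 and P* = 145.
With the subsidy, sellers receive Ps = Pb + 75 for each unit, where Pb is the price buyers pay.
On the curves, Pb = 161.875 - 0.125x and Ps = 115 + (2/9)x; the wedge Ps − Pb = 75 gives 115 + (2/9)x − (161.875 - 0.125x) = 75, so x' = 351.
Then Pb = 161.875 − 0.125·351 = 118 and Ps = 115 + (2/9)·351 = 193.

Buyers pay £118; sellers receive £193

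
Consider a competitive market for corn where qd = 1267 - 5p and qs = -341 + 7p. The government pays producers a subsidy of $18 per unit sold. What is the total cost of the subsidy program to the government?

Pre-subsidy: 1267 - 5p = -341 + 7p gives p* = 134, q* = 597.
With the subsidy, sellers receive ps = pb + 18 for each unit, where pb is the price buyers pay.
Supply in terms of pb becomes qs = -341 + 7(pb + 18) = -215 + 7pb. Setting this equal to demand: 1267 - 5pb = -215 + 7pb, so pb = 123.5.
Sellers receive ps = 123.5 + 18 = 141.5; q' = 1267 − 5·123.5 = 649.5.
Government outlay = subsidy × quantity = 18 × 649.5 = 11691.

Government cost = $11691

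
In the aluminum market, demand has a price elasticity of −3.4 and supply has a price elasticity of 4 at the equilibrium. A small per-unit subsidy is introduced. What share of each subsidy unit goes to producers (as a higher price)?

Producer share = 17/37

For a small subsidy around the equilibrium, the benefit split depends on the relative slopes, which at a point are proportional to the elasticities.
Buyer share = εs/(εs + |εd|) = 4/(4 + 3.4) = 20/37; seller share = |εd|/(εs + |εd|) = 17/37.
So producers capture 17/37 of the subsidy.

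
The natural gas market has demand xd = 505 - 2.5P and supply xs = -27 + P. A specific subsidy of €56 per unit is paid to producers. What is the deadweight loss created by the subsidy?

Pre-subsidy: 505 - 2.5P = -27 + P gives P* = 152, x* = 125.
With the subsidy, sellers receive Ps = Pb + 56 for each unit, where Pb is the price buyers pay.
Supply in terms of Pb becomes xs = -27 + 1(Pb + 56) = 29 + Pb. Setting this equal to demand: 505 - 2.5Pb = 29 + Pb, so Pb = 136.
Sellers receive Ps = 136 + 56 = 192; x' = 505 − 2.5·136 = 165.
The subsidy expands output by 165 − 125 = 40 past the efficient level; on those units the gap between marginal cost and willingness to pay runs from 0 up to 56.
DWL = ½ × 56 × 40 = 1120.

Deadweight loss = €1120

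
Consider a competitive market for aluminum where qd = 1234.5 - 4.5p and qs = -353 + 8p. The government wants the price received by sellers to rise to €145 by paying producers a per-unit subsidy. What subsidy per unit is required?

Required subsidy s = €50 per unit

At a seller price of 145, quantity supplied is -353 + 8·145 = 807.
Buyers absorb 807 only when they pay pb with 1234.5 − 4.5·pb = 807, i.e. pb = 95.
s = ps − pb = 145 − 95 = 50.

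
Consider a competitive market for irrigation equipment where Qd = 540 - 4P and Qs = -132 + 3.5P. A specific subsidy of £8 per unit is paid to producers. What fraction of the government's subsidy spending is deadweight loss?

DWL / government spending = 28/737

Pre-subsidy: 540 - 4P = -132 + 3.5P gives P* = 89.6, Q* = 181.6.
With the subsidy, sellers receive Ps = Pb + 8 for each unit, where Pb is the price buyers pay.
Supply in terms of Pb becomes Qs = -132 + 3.5(Pb + 8) = -104 + 3.5Pb. Setting this equal to demand: 540 - 4Pb = -104 + 3.5Pb, so Pb = 1288/15.
Sellers receive Ps = 1288/15 + 8 = 1408/15; Q' = 540 − 4·(1288/15) = 2948/15.
ΔCS = ½(181.6 + 2948/15)(89.6 − 1288/15) = 158816/225; ΔPS = ½(181.6 + 2948/15)(1408/15 − 89.6) = 181504/225.
Government spending = 8 × 2948/15 = 23584/15.
DWL = ½ × 8 × (2948/15 − 181.6) = 896/15; fraction = (896/15) / (23584/15) = 28/737.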